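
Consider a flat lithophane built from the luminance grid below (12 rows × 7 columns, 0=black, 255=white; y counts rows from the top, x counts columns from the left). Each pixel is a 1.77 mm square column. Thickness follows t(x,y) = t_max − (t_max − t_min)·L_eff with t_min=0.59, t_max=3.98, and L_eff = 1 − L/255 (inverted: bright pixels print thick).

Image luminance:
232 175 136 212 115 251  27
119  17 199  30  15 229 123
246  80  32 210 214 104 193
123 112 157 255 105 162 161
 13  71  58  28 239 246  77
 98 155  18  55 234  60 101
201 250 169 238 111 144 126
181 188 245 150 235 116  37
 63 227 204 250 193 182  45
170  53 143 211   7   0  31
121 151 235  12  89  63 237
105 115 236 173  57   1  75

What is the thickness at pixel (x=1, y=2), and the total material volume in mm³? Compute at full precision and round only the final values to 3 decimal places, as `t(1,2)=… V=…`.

span = t_max - t_min = 3.98 - 0.59 = 3.390
L(1,2) = 80, L_eff = 1 - 80/255 = 0.686275 (inverted)
t(1,2) = 3.98 - 3.390·0.686275 = 1.654
Σt over all 12·7 pixels = 1701211/8500 ≈ 200.1424706
V = pitch²·Σt = 1.77²·1701211/8500 = 627.026

t(1,2)=1.654 V=627.026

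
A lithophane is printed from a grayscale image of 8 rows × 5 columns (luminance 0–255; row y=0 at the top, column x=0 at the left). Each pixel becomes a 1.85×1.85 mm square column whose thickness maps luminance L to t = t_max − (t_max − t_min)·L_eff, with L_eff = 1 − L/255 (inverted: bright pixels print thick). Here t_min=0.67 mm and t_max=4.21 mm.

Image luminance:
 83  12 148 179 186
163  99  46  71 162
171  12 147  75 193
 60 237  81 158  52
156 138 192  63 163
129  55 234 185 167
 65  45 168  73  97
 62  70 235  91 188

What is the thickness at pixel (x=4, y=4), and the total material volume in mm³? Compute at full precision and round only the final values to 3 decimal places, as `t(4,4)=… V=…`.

t(4,4)=2.933 V=325.056

span = t_max - t_min = 4.21 - 0.67 = 3.540
L(4,4) = 163, L_eff = 1 - 163/255 = 0.360784 (inverted)
t(4,4) = 4.21 - 3.540·0.360784 = 2.933
Σt over all 8·5 pixels = 403649/4250 ≈ 94.9762353
V = pitch²·Σt = 1.85²·403649/4250 = 325.056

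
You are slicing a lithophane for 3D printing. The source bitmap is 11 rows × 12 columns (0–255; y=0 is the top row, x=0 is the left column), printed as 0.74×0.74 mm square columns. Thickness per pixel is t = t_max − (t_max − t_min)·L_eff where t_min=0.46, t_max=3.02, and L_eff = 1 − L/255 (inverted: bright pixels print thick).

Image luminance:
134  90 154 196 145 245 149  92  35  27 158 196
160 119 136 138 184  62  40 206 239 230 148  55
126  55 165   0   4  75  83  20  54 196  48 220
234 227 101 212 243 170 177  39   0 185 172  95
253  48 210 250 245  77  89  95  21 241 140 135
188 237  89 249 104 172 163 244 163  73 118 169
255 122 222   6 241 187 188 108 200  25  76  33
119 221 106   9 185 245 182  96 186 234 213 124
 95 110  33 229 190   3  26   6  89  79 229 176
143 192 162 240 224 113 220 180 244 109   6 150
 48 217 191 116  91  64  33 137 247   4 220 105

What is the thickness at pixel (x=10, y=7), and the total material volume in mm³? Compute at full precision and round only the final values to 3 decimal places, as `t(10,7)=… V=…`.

t(10,7)=2.598 V=133.942

span = t_max - t_min = 3.02 - 0.46 = 2.560
L(10,7) = 213, L_eff = 1 - 213/255 = 0.164706 (inverted)
t(10,7) = 3.02 - 2.560·0.164706 = 2.598
Σt over all 11·12 pixels = 1559314/6375 ≈ 244.5982745
V = pitch²·Σt = 0.74²·1559314/6375 = 133.942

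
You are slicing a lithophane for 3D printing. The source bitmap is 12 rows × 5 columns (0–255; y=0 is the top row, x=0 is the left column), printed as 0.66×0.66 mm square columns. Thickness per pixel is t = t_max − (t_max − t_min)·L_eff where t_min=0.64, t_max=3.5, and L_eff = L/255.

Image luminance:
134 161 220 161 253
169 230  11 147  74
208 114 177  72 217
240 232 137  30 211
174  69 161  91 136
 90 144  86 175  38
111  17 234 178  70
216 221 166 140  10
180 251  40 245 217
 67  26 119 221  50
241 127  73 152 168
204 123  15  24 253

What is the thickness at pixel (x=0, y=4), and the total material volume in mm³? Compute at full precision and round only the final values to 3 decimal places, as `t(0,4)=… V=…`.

t(0,4)=1.548 V=49.846

span = t_max - t_min = 3.5 - 0.64 = 2.860
L(0,4) = 174, L_eff = 174/255 = 0.682353
t(0,4) = 3.5 - 2.860·0.682353 = 1.548
Σt over all 12·5 pixels = 1458997/12750 ≈ 114.4311373
V = pitch²·Σt = 0.66²·1458997/12750 = 49.846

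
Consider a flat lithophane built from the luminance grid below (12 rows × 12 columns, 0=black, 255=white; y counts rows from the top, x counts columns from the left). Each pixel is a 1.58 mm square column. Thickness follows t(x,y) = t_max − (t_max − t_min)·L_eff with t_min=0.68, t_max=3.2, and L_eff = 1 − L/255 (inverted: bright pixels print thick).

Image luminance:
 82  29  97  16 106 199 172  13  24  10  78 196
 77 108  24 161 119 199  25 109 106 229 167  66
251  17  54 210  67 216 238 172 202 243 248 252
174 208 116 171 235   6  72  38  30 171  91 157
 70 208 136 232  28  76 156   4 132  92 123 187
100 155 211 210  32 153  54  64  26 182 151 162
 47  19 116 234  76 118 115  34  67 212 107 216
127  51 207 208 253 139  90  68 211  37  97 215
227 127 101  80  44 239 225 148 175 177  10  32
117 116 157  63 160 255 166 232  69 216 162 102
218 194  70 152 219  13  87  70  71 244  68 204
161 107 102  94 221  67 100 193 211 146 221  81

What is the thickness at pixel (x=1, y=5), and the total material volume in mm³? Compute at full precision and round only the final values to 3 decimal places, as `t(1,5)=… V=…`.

span = t_max - t_min = 3.2 - 0.68 = 2.520
L(1,5) = 155, L_eff = 1 - 155/255 = 0.392157 (inverted)
t(1,5) = 3.2 - 2.520·0.392157 = 2.212
Σt over all 12·12 pixels = 602313/2125 ≈ 283.4414118
V = pitch²·Σt = 1.58²·602313/2125 = 707.583

t(1,5)=2.212 V=707.583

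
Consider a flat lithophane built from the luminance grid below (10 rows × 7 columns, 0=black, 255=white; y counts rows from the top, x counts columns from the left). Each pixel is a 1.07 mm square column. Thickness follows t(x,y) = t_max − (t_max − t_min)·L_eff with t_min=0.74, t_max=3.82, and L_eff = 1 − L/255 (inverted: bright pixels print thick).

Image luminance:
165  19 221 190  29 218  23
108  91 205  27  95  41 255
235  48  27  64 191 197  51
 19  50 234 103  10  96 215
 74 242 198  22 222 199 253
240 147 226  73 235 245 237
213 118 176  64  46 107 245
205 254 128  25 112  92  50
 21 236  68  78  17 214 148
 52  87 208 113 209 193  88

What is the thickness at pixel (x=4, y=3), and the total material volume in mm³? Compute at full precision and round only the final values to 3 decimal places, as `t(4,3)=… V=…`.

t(4,3)=0.861 V=189.391

span = t_max - t_min = 3.82 - 0.74 = 3.080
L(4,3) = 10, L_eff = 1 - 10/255 = 0.960784 (inverted)
t(4,3) = 3.82 - 3.080·0.960784 = 0.861
Σt over all 10·7 pixels = 1054564/6375 ≈ 165.4218039
V = pitch²·Σt = 1.07²·1054564/6375 = 189.391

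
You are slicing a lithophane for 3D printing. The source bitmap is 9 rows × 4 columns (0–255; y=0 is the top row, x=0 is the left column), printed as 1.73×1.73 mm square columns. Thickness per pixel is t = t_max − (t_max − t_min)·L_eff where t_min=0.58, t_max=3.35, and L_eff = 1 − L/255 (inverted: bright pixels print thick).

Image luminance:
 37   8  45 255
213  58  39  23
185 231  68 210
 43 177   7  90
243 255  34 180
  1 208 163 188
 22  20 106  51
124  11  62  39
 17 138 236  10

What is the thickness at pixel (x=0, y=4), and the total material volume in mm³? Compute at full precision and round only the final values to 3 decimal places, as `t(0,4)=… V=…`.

span = t_max - t_min = 3.35 - 0.58 = 2.770
L(0,4) = 243, L_eff = 1 - 243/255 = 0.047059 (inverted)
t(0,4) = 3.35 - 2.770·0.047059 = 3.220
Σt over all 9·4 pixels = 1584209/25500 ≈ 62.1258431
V = pitch²·Σt = 1.73²·1584209/25500 = 185.936

t(0,4)=3.220 V=185.936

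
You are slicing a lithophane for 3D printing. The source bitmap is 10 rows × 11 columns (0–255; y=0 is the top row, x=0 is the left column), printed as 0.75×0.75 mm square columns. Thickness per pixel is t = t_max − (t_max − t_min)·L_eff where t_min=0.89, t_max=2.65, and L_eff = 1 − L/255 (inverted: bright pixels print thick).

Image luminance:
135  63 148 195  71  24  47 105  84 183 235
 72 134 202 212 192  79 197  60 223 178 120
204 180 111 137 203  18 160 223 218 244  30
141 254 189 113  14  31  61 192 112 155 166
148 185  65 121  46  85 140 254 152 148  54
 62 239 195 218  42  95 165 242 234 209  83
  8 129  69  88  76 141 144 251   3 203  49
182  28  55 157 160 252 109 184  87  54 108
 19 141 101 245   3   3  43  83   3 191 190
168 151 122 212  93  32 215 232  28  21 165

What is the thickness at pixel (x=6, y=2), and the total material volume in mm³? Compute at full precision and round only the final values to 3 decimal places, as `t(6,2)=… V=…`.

t(6,2)=1.994 V=110.567

span = t_max - t_min = 2.65 - 0.89 = 1.760
L(6,2) = 160, L_eff = 1 - 160/255 = 0.372549 (inverted)
t(6,2) = 2.65 - 1.760·0.372549 = 1.994
Σt over all 10·11 pixels = 167079/850 ≈ 196.5635294
V = pitch²·Σt = 0.75²·167079/850 = 110.567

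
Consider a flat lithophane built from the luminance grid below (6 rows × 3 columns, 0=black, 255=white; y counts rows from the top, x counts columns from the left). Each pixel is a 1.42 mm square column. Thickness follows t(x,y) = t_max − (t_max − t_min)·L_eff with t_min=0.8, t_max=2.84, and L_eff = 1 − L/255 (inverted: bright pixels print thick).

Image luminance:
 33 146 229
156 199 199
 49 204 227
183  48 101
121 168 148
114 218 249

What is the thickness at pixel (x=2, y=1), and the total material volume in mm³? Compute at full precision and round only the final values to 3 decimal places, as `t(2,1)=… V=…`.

t(2,1)=2.392 V=74.074

span = t_max - t_min = 2.84 - 0.8 = 2.040
L(2,1) = 199, L_eff = 1 - 199/255 = 0.219608 (inverted)
t(2,1) = 2.84 - 2.040·0.219608 = 2.392
Σt over all 6·3 pixels = 36.736
V = pitch²·Σt = 1.42²·36.736 = 74.074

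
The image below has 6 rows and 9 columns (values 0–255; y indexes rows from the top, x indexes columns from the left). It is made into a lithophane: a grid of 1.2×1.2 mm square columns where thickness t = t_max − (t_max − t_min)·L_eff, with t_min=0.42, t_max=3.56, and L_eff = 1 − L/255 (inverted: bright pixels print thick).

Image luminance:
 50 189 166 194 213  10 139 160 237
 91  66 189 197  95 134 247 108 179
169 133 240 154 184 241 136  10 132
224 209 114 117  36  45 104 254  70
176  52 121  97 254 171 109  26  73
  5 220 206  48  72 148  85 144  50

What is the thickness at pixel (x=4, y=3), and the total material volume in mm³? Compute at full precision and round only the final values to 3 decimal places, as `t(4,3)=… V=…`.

t(4,3)=0.863 V=161.977

span = t_max - t_min = 3.56 - 0.42 = 3.140
L(4,3) = 36, L_eff = 1 - 36/255 = 0.858824 (inverted)
t(4,3) = 3.56 - 3.140·0.858824 = 0.863
Σt over all 6·9 pixels = 112.484
V = pitch²·Σt = 1.2²·112.484 = 161.977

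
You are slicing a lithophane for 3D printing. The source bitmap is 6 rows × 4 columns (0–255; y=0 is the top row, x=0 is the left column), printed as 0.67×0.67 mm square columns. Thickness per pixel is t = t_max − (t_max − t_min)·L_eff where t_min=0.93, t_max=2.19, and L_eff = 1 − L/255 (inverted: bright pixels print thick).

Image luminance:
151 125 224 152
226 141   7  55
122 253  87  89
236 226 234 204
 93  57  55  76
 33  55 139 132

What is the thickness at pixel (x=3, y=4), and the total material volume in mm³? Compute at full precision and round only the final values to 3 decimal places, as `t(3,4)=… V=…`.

t(3,4)=1.306 V=17.055

span = t_max - t_min = 2.19 - 0.93 = 1.260
L(3,4) = 76, L_eff = 1 - 76/255 = 0.701961 (inverted)
t(3,4) = 2.19 - 1.260·0.701961 = 1.306
Σt over all 6·4 pixels = 80736/2125 ≈ 37.9934118
V = pitch²·Σt = 0.67²·80736/2125 = 17.055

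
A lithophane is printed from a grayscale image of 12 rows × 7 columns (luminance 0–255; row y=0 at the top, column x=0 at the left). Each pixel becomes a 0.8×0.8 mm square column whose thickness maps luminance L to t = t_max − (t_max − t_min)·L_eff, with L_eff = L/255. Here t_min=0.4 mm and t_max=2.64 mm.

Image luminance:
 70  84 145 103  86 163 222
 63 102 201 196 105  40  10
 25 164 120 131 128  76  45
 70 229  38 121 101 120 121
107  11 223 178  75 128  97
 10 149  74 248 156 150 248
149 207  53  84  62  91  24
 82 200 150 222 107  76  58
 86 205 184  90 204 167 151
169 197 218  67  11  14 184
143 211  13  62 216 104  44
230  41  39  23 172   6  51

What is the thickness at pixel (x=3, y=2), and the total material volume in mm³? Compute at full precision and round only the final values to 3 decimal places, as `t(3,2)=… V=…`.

span = t_max - t_min = 2.64 - 0.4 = 2.240
L(3,2) = 131, L_eff = 131/255 = 0.513725
t(3,2) = 2.64 - 2.240·0.513725 = 1.489
Σt over all 12·7 pixels = 172984/1275 ≈ 135.6737255
V = pitch²·Σt = 0.8²·172984/1275 = 86.831

t(3,2)=1.489 V=86.831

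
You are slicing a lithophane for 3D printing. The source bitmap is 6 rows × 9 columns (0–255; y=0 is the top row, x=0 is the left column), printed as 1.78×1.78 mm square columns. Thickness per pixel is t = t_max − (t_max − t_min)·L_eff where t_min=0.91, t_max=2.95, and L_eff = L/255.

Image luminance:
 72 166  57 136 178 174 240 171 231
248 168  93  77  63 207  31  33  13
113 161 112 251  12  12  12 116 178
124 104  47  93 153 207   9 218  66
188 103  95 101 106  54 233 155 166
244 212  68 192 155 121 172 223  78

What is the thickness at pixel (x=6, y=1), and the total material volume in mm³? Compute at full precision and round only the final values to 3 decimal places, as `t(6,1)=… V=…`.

span = t_max - t_min = 2.95 - 0.91 = 2.040
L(6,1) = 31, L_eff = 31/255 = 0.121569
t(6,1) = 2.95 - 2.040·0.121569 = 2.702
Σt over all 6·9 pixels = 103.204
V = pitch²·Σt = 1.78²·103.204 = 326.992

t(6,1)=2.702 V=326.992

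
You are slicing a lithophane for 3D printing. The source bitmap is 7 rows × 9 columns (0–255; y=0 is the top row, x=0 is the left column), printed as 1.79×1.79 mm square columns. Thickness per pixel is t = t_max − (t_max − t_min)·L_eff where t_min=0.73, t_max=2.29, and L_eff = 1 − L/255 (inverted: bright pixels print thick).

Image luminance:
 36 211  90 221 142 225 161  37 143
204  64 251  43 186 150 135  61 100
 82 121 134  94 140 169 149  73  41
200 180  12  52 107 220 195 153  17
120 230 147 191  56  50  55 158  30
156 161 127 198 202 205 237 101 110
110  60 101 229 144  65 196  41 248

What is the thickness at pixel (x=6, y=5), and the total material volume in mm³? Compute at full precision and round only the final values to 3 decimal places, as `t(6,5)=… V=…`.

t(6,5)=2.180 V=310.579

span = t_max - t_min = 2.29 - 0.73 = 1.560
L(6,5) = 237, L_eff = 1 - 237/255 = 0.070588 (inverted)
t(6,5) = 2.29 - 1.560·0.070588 = 2.180
Σt over all 7·9 pixels = 823919/8500 ≈ 96.9316471
V = pitch²·Σt = 1.79²·823919/8500 = 310.579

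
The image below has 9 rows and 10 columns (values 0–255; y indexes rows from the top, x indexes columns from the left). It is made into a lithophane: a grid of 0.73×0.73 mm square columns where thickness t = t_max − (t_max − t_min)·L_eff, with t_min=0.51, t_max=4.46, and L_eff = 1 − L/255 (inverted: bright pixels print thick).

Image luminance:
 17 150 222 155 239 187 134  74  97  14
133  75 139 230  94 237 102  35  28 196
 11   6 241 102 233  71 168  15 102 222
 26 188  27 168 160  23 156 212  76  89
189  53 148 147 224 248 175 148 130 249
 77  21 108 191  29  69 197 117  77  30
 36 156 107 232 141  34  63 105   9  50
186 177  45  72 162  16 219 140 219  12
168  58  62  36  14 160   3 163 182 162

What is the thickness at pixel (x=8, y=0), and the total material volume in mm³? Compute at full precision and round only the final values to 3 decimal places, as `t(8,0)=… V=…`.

t(8,0)=2.013 V=112.538

span = t_max - t_min = 4.46 - 0.51 = 3.950
L(8,0) = 97, L_eff = 1 - 97/255 = 0.619608 (inverted)
t(8,0) = 4.46 - 3.950·0.619608 = 2.013
Σt over all 9·10 pixels = 53851/255 ≈ 211.1803922
V = pitch²·Σt = 0.73²·53851/255 = 112.538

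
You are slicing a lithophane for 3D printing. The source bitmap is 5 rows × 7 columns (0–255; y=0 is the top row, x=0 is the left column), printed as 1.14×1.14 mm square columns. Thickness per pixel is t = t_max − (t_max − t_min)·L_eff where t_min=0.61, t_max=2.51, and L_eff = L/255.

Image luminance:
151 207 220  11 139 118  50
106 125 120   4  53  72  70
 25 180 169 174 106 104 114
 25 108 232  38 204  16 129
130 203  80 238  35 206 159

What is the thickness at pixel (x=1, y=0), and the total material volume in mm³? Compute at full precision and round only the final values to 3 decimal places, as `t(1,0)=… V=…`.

t(1,0)=0.968 V=74.265

span = t_max - t_min = 2.51 - 0.61 = 1.900
L(1,0) = 207, L_eff = 207/255 = 0.811765
t(1,0) = 2.51 - 1.900·0.811765 = 0.968
Σt over all 5·7 pixels = 291437/5100 ≈ 57.1445098
V = pitch²·Σt = 1.14²·291437/5100 = 74.265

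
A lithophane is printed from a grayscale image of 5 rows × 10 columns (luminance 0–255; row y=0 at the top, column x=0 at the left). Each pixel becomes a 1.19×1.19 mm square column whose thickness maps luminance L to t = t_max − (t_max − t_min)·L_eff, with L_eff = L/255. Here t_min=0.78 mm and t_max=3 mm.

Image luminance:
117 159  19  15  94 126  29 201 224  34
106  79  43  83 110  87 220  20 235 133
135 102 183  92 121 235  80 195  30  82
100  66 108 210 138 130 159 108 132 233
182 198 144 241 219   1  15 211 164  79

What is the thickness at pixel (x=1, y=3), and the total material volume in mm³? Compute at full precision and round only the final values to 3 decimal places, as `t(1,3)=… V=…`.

t(1,3)=2.425 V=135.646

span = t_max - t_min = 3 - 0.78 = 2.220
L(1,3) = 66, L_eff = 66/255 = 0.258824
t(1,3) = 3 - 2.220·0.258824 = 2.425
Σt over all 5·10 pixels = 407101/4250 ≈ 95.7884706
V = pitch²·Σt = 1.19²·407101/4250 = 135.646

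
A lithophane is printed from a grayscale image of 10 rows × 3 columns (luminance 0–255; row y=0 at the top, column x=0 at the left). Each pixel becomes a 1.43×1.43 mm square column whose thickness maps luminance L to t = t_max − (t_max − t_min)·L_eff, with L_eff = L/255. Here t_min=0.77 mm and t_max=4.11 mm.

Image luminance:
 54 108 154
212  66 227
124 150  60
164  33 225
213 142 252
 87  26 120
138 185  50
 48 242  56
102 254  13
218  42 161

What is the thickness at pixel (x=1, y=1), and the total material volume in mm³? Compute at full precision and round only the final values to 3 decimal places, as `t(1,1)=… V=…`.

t(1,1)=3.246 V=146.981

span = t_max - t_min = 4.11 - 0.77 = 3.340
L(1,1) = 66, L_eff = 66/255 = 0.258824
t(1,1) = 4.11 - 3.340·0.258824 = 3.246
Σt over all 10·3 pixels = 916433/12750 ≈ 71.8770980
V = pitch²·Σt = 1.43²·916433/12750 = 146.981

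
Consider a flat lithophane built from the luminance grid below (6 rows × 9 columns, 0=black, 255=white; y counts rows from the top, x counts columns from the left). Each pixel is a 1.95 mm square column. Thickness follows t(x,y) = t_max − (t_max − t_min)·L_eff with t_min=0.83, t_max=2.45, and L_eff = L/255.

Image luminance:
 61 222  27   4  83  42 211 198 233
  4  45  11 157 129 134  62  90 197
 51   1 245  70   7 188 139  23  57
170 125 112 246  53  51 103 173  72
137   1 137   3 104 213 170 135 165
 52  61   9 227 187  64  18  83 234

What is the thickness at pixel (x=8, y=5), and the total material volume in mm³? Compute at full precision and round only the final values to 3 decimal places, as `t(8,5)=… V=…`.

span = t_max - t_min = 2.45 - 0.83 = 1.620
L(8,5) = 234, L_eff = 234/255 = 0.917647
t(8,5) = 2.45 - 1.620·0.917647 = 0.963
Σt over all 6·9 pixels = 405783/4250 ≈ 95.4783529
V = pitch²·Σt = 1.95²·405783/4250 = 363.056

t(8,5)=0.963 V=363.056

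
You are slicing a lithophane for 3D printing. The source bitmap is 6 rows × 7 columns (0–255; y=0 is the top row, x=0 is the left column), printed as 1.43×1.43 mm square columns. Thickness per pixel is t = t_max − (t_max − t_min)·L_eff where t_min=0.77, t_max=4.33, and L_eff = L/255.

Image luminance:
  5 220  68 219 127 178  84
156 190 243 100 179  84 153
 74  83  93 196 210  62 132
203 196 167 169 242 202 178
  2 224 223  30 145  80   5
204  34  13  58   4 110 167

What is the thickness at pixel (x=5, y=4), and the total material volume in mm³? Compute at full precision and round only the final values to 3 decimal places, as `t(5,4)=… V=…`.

t(5,4)=3.213 V=214.527

span = t_max - t_min = 4.33 - 0.77 = 3.560
L(5,4) = 80, L_eff = 80/255 = 0.313725
t(5,4) = 4.33 - 3.560·0.313725 = 3.213
Σt over all 6·7 pixels = 1337579/12750 ≈ 104.9081569
V = pitch²·Σt = 1.43²·1337579/12750 = 214.527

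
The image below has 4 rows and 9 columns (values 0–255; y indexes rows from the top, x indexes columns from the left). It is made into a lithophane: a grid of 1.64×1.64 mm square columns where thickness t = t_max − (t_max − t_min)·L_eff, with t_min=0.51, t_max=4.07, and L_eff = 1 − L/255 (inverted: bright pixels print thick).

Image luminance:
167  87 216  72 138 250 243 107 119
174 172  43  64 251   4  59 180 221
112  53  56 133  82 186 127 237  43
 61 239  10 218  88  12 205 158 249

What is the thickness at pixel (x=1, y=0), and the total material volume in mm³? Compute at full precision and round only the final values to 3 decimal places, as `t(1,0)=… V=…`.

span = t_max - t_min = 4.07 - 0.51 = 3.560
L(1,0) = 87, L_eff = 1 - 87/255 = 0.658824 (inverted)
t(1,0) = 4.07 - 3.560·0.658824 = 1.725
Σt over all 4·9 pixels = 182483/2125 ≈ 85.8743529
V = pitch²·Σt = 1.64²·182483/2125 = 230.968

t(1,0)=1.725 V=230.968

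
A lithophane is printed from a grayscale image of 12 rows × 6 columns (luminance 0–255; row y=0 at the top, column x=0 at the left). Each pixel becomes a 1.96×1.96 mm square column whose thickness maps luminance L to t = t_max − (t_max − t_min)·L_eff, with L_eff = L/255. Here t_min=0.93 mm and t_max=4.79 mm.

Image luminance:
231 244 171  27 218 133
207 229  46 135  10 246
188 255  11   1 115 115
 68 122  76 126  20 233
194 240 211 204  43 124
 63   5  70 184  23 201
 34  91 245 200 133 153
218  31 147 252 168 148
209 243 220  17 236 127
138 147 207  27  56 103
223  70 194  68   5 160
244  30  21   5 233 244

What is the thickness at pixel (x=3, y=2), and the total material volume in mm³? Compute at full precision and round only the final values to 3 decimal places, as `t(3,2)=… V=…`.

span = t_max - t_min = 4.79 - 0.93 = 3.860
L(3,2) = 1, L_eff = 1/255 = 0.003922
t(3,2) = 4.79 - 3.860·0.003922 = 4.775
Σt over all 12·6 pixels = 1249436/6375 ≈ 195.9899608
V = pitch²·Σt = 1.96²·1249436/6375 = 752.915

t(3,2)=4.775 V=752.915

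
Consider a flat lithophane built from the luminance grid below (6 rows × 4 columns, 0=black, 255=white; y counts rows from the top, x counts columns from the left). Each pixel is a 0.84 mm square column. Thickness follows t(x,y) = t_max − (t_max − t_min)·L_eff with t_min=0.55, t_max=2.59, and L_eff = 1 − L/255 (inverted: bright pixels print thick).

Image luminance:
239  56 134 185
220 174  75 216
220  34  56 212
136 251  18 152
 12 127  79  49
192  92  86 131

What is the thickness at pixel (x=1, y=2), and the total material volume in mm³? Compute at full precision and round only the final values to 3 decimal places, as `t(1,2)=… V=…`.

t(1,2)=0.822 V=27.072

span = t_max - t_min = 2.59 - 0.55 = 2.040
L(1,2) = 34, L_eff = 1 - 34/255 = 0.866667 (inverted)
t(1,2) = 2.59 - 2.040·0.866667 = 0.822
Σt over all 6·4 pixels = 38.368
V = pitch²·Σt = 0.84²·38.368 = 27.072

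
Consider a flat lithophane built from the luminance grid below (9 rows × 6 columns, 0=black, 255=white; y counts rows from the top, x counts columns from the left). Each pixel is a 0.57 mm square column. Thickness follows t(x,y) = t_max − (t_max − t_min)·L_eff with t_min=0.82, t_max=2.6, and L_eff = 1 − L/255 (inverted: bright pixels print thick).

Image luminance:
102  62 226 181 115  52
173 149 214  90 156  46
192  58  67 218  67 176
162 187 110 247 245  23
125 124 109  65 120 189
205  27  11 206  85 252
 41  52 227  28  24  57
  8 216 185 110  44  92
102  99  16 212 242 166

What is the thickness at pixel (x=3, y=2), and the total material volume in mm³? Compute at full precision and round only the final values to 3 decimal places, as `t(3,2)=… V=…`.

span = t_max - t_min = 2.6 - 0.82 = 1.780
L(3,2) = 218, L_eff = 1 - 218/255 = 0.145098 (inverted)
t(3,2) = 2.6 - 1.780·0.145098 = 2.342
Σt over all 9·6 pixels = 1165943/12750 ≈ 91.4465098
V = pitch²·Σt = 0.57²·1165943/12750 = 29.711

t(3,2)=2.342 V=29.711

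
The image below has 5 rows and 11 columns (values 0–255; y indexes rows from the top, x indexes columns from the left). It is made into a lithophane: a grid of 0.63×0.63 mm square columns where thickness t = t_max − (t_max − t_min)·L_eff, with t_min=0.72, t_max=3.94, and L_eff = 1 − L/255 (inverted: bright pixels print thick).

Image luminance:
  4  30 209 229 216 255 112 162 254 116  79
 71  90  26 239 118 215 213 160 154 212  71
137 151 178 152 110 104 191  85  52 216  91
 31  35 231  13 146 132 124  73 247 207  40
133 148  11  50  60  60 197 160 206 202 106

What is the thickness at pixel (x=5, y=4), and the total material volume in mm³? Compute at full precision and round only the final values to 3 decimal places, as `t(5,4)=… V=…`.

t(5,4)=1.478 V=52.374

span = t_max - t_min = 3.94 - 0.72 = 3.220
L(5,4) = 60, L_eff = 1 - 60/255 = 0.764706 (inverted)
t(5,4) = 3.94 - 3.220·0.764706 = 1.478
Σt over all 5·11 pixels = 280409/2125 ≈ 131.9571765
V = pitch²·Σt = 0.63²·280409/2125 = 52.374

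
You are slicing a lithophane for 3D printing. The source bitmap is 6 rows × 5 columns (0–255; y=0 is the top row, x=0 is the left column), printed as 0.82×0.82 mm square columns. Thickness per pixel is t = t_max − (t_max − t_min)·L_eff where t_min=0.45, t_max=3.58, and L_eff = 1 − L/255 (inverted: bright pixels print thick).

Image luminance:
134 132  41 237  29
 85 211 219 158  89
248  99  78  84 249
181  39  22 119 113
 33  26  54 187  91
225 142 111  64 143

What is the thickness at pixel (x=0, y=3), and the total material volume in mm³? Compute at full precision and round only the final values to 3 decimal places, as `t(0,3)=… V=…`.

t(0,3)=2.672 V=39.144

span = t_max - t_min = 3.58 - 0.45 = 3.130
L(0,3) = 181, L_eff = 1 - 181/255 = 0.290196 (inverted)
t(0,3) = 3.58 - 3.130·0.290196 = 2.672
Σt over all 6·5 pixels = 1484509/25500 ≈ 58.2160392
V = pitch²·Σt = 0.82²·1484509/25500 = 39.144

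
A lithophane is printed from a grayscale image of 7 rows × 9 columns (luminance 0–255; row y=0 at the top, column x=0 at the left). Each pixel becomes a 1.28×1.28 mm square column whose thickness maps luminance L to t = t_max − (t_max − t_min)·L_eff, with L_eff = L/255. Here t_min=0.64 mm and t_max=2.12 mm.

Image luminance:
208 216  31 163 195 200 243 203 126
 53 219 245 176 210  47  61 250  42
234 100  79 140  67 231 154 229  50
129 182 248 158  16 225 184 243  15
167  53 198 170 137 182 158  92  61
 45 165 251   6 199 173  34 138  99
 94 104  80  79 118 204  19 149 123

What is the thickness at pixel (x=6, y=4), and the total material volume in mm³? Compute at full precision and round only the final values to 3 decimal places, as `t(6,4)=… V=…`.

t(6,4)=1.203 V=134.479

span = t_max - t_min = 2.12 - 0.64 = 1.480
L(6,4) = 158, L_eff = 158/255 = 0.619608
t(6,4) = 2.12 - 1.480·0.619608 = 1.203
Σt over all 7·9 pixels = 104651/1275 ≈ 82.0792157
V = pitch²·Σt = 1.28²·104651/1275 = 134.479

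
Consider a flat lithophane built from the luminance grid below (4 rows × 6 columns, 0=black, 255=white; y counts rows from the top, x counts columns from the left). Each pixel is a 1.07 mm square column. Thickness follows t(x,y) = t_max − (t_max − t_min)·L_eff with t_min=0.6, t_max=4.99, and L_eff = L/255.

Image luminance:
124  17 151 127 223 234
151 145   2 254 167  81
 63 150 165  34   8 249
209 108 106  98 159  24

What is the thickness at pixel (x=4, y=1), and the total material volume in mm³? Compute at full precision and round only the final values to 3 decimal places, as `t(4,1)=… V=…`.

span = t_max - t_min = 4.99 - 0.6 = 4.390
L(4,1) = 167, L_eff = 167/255 = 0.654902
t(4,1) = 4.99 - 4.390·0.654902 = 2.115
Σt over all 4·6 pixels = 1715369/25500 ≈ 67.2693725
V = pitch²·Σt = 1.07²·1715369/25500 = 77.017

t(4,1)=2.115 V=77.017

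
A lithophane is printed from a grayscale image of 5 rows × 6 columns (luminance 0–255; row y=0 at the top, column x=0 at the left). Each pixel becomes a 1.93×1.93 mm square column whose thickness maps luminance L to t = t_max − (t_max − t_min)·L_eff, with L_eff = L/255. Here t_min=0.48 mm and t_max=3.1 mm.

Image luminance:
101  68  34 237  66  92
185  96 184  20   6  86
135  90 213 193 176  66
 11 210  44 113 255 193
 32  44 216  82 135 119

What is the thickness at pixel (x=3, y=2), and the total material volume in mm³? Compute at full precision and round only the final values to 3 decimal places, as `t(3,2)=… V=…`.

t(3,2)=1.117 V=212.389

span = t_max - t_min = 3.1 - 0.48 = 2.620
L(3,2) = 193, L_eff = 193/255 = 0.756863
t(3,2) = 3.1 - 2.620·0.756863 = 1.117
Σt over all 5·6 pixels = 21382/375 ≈ 57.0186667
V = pitch²·Σt = 1.93²·21382/375 = 212.389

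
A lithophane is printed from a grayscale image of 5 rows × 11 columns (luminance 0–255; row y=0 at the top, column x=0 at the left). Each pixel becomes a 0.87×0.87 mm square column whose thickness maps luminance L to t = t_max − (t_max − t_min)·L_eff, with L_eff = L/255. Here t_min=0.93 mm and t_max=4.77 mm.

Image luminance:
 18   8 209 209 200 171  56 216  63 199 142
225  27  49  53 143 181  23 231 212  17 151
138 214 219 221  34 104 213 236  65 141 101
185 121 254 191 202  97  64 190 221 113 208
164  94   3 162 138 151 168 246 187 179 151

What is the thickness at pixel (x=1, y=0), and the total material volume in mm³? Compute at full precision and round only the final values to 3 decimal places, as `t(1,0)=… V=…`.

span = t_max - t_min = 4.77 - 0.93 = 3.840
L(1,0) = 8, L_eff = 8/255 = 0.031373
t(1,0) = 4.77 - 3.840·0.031373 = 4.650
Σt over all 5·11 pixels = 1208791/8500 ≈ 142.2107059
V = pitch²·Σt = 0.87²·1208791/8500 = 107.639

t(1,0)=4.650 V=107.639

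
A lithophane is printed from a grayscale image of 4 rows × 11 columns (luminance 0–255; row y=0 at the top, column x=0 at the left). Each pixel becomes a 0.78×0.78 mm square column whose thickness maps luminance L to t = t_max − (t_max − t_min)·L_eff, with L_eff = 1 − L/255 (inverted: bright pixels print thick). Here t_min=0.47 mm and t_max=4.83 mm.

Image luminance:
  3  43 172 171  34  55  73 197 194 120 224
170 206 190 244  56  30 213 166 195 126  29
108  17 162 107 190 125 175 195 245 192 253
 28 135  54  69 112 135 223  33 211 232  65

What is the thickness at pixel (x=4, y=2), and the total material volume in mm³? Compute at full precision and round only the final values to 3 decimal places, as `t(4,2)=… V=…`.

t(4,2)=3.719 V=74.757

span = t_max - t_min = 4.83 - 0.47 = 4.360
L(4,2) = 190, L_eff = 1 - 190/255 = 0.254902 (inverted)
t(4,2) = 4.83 - 4.360·0.254902 = 3.719
Σt over all 4·11 pixels = 783328/6375 ≈ 122.8749804
V = pitch²·Σt = 0.78²·783328/6375 = 74.757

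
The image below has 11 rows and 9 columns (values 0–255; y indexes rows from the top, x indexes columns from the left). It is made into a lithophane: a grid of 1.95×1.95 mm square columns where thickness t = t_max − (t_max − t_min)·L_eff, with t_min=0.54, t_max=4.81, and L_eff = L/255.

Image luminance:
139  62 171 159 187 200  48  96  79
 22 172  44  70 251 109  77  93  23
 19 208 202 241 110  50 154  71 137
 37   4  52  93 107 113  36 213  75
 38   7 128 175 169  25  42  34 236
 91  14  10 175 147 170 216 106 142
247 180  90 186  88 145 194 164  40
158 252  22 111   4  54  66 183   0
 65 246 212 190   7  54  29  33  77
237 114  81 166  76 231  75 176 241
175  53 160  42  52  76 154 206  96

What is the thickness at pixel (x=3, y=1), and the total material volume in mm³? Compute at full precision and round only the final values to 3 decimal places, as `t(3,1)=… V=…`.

t(3,1)=3.638 V=1087.576

span = t_max - t_min = 4.81 - 0.54 = 4.270
L(3,1) = 70, L_eff = 70/255 = 0.274510
t(3,1) = 4.81 - 4.270·0.274510 = 3.638
Σt over all 11·9 pixels = 3646703/12750 ≈ 286.0159216
V = pitch²·Σt = 1.95²·3646703/12750 = 1087.576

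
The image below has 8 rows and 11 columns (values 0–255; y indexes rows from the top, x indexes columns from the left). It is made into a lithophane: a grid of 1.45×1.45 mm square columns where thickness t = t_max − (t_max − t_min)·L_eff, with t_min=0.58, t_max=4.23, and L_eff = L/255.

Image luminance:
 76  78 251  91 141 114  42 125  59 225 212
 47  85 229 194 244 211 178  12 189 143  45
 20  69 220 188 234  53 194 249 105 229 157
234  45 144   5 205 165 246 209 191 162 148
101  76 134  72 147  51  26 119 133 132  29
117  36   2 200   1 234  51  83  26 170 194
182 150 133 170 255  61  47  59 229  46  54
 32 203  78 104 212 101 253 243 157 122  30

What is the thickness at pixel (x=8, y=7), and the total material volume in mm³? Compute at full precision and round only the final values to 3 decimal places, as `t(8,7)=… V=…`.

span = t_max - t_min = 4.23 - 0.58 = 3.650
L(8,7) = 157, L_eff = 157/255 = 0.615686
t(8,7) = 4.23 - 3.650·0.615686 = 1.983
Σt over all 8·11 pixels = 105761/510 ≈ 207.3745098
V = pitch²·Σt = 1.45²·105761/510 = 436.005

t(8,7)=1.983 V=436.005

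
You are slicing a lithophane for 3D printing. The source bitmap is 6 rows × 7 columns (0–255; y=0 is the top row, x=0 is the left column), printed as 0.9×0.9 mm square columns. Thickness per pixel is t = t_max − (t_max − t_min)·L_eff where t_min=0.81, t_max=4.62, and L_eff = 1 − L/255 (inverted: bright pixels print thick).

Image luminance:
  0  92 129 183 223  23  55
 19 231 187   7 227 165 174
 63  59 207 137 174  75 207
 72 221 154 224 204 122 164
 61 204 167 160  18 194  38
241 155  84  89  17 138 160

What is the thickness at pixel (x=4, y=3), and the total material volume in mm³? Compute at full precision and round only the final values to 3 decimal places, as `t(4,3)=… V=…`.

t(4,3)=3.858 V=94.410

span = t_max - t_min = 4.62 - 0.81 = 3.810
L(4,3) = 204, L_eff = 1 - 204/255 = 0.200000 (inverted)
t(4,3) = 4.62 - 3.810·0.200000 = 3.858
Σt over all 6·7 pixels = 495359/4250 ≈ 116.5550588
V = pitch²·Σt = 0.9²·495359/4250 = 94.410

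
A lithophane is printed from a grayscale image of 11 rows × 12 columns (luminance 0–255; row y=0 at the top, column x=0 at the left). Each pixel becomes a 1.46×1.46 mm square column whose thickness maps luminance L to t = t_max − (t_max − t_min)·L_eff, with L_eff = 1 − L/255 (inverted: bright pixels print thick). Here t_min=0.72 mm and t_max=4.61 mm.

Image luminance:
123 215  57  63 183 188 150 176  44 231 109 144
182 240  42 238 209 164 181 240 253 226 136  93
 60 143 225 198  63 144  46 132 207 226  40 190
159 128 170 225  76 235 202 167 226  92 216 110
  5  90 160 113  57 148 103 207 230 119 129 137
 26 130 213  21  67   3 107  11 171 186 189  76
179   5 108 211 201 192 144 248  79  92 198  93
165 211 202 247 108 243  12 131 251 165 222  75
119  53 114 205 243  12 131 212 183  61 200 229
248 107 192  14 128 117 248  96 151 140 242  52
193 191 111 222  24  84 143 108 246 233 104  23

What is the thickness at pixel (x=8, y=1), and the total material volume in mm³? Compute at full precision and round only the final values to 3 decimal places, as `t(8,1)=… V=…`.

t(8,1)=4.579 V=827.766

span = t_max - t_min = 4.61 - 0.72 = 3.890
L(8,1) = 253, L_eff = 1 - 253/255 = 0.007843 (inverted)
t(8,1) = 4.61 - 3.890·0.007843 = 4.579
Σt over all 11·12 pixels = 4951217/12750 ≈ 388.3307451
V = pitch²·Σt = 1.46²·4951217/12750 = 827.766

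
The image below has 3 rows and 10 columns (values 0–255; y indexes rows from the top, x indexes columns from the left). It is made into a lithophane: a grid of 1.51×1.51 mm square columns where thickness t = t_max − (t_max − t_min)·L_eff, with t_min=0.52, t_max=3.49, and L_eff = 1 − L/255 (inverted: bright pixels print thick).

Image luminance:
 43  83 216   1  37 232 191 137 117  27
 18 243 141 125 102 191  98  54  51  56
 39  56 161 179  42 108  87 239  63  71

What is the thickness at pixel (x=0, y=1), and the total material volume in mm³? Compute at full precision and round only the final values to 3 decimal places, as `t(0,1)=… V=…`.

span = t_max - t_min = 3.49 - 0.52 = 2.970
L(0,1) = 18, L_eff = 1 - 18/255 = 0.929412 (inverted)
t(0,1) = 3.49 - 2.970·0.929412 = 0.730
Σt over all 3·10 pixels = 112548/2125 ≈ 52.9637647
V = pitch²·Σt = 1.51²·112548/2125 = 120.763

t(0,1)=0.730 V=120.763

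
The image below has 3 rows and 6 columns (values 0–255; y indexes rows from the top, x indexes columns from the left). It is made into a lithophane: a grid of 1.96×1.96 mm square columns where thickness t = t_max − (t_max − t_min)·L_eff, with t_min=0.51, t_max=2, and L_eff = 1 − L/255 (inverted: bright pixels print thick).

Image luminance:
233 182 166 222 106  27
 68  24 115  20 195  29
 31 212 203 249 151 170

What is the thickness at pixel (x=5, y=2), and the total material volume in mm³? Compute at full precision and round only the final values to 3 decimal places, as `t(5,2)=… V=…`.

span = t_max - t_min = 2 - 0.51 = 1.490
L(5,2) = 170, L_eff = 1 - 170/255 = 0.333333 (inverted)
t(5,2) = 2 - 1.490·0.333333 = 1.503
Σt over all 3·6 pixels = 197379/8500 ≈ 23.2210588
V = pitch²·Σt = 1.96²·197379/8500 = 89.206

t(5,2)=1.503 V=89.206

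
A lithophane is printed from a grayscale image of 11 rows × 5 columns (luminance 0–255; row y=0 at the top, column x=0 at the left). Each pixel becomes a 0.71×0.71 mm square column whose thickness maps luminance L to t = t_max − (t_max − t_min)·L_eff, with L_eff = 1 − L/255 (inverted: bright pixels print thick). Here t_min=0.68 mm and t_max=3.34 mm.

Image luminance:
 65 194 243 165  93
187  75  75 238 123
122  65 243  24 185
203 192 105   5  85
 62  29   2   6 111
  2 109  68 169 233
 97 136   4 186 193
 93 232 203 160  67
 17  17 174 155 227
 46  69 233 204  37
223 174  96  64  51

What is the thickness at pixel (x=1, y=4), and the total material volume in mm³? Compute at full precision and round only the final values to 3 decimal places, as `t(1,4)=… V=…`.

t(1,4)=0.983 V=53.748

span = t_max - t_min = 3.34 - 0.68 = 2.660
L(1,4) = 29, L_eff = 1 - 29/255 = 0.886275 (inverted)
t(1,4) = 3.34 - 2.660·0.886275 = 0.983
Σt over all 11·5 pixels = 226573/2125 ≈ 106.6225882
V = pitch²·Σt = 0.71²·226573/2125 = 53.748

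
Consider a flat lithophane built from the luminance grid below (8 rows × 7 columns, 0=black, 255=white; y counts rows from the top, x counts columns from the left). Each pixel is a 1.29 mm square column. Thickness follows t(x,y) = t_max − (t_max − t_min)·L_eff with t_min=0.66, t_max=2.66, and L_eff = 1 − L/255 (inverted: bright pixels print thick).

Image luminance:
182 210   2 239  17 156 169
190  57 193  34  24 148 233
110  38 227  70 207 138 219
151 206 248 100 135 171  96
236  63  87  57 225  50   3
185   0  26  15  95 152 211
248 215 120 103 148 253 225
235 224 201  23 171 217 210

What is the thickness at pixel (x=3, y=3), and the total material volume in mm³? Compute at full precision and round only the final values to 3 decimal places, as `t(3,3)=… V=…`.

span = t_max - t_min = 2.66 - 0.66 = 2.000
L(3,3) = 100, L_eff = 1 - 100/255 = 0.607843 (inverted)
t(3,3) = 2.66 - 2.000·0.607843 = 1.444
Σt over all 8·7 pixels = 42268/425 ≈ 99.4541176
V = pitch²·Σt = 1.29²·42268/425 = 165.502

t(3,3)=1.444 V=165.502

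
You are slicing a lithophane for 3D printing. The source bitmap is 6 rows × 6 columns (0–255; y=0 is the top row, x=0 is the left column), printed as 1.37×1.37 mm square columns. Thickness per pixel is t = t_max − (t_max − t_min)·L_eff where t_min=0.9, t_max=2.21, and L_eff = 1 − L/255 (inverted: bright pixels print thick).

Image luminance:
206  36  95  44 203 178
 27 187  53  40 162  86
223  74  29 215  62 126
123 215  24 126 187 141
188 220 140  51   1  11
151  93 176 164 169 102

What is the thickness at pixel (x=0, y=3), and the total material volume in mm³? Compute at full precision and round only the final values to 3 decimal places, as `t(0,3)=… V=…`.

t(0,3)=1.532 V=102.543

span = t_max - t_min = 2.21 - 0.9 = 1.310
L(0,3) = 123, L_eff = 1 - 123/255 = 0.517647 (inverted)
t(0,3) = 2.21 - 1.310·0.517647 = 1.532
Σt over all 6·6 pixels = 348292/6375 ≈ 54.6340392
V = pitch²·Σt = 1.37²·348292/6375 = 102.543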